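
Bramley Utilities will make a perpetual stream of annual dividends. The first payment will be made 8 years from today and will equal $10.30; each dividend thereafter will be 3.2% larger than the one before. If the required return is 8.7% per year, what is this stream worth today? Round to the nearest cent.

$104.44

Value at end of year 7: C₁ / (r − g) = $10.30 / (0.087 − 0.032) = $187.2727
Discount to today: PV = $187.2727 / (1 + 0.087)^7 = $187.2727 / 1.793109 = $104.44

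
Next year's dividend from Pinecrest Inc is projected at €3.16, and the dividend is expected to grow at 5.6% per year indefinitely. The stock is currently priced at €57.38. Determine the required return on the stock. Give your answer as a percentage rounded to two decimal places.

11.11%

P = D₁/(r − g) ⇒ r = D₁/P + g = €3.1600/€57.38 + 0.056 = 0.055071 + 0.056 = 0.111071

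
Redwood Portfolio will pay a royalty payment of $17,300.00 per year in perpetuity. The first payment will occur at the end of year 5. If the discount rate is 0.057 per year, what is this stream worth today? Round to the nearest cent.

Value at end of year 4: C / r = $17,300.00 / 0.057 = $303,508.7719
Discount to today: PV = $303,508.7719 / (1 + 0.057)^4 = $303,508.7719 / 1.248245 = $243,148.33

$243148.33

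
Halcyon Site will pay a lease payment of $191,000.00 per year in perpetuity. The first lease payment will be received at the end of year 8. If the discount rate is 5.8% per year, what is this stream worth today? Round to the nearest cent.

Value at end of year 7: C / r = $191,000.00 / 0.058 = $3,293,103.4483
Discount to today: PV = $3,293,103.4483 / (1 + 0.058)^7 = $3,293,103.4483 / 1.483883 = $2,219,247.30

$2219247.30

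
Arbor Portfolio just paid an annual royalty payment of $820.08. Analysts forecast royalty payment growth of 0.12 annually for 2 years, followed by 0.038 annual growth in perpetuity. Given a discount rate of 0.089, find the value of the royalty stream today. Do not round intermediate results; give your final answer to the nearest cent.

$19365.69

D_1 = 918.48960
D_2 = 1028.70835
Terminal value at year 2: TV = D_2×(1+g_2)/(r−g_2) = 1067.79927/0.051 = 20937.24058
P_0 = D_1/(1+r)^1 + D_2/(1+r)^2 + TV/(1+r)^2
    = 843.42479 + 867.43413 + 17654.83584 = 19365.69477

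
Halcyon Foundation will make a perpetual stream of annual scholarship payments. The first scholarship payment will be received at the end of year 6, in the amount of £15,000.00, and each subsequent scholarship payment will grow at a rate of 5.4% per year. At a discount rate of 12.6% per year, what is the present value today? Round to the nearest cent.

Value at end of year 5: C₁ / (r − g) = £15,000.00 / (0.126 − 0.054) = £208,333.3333
Discount to today: PV = £208,333.3333 / (1 + 0.126)^5 = £208,333.3333 / 1.810056 = £115,097.74

£115097.74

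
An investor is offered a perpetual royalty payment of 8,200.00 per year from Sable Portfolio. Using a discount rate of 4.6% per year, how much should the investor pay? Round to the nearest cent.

Level perpetuity: PV = C / r = 8,200.00 / 0.046 = 178,260.87

178260.87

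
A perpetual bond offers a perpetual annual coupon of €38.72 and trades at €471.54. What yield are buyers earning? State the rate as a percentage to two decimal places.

P = C/r ⇒ r = C/P = €38.72/€471.54 = 0.082114

8.21%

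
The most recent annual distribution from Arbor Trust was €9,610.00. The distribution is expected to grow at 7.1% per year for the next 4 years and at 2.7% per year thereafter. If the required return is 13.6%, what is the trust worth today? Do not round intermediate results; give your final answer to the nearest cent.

D_1 = 10292.31000
D_2 = 11023.06401
D_3 = 11805.70155
D_4 = 12643.90637
Terminal value at year 4: TV = D_4×(1+g_2)/(r−g_2) = 12985.29184/0.109 = 119131.11777
P_0 = D_1/(1+r)^1 + D_2/(1+r)^2 + D_3/(1+r)^3 + D_4/(1+r)^4 + TV/(1+r)^4
    = 9060.13204 + 8541.72660 + 8052.98344 + 7592.20534 + 71533.89801 = 104780.94543

€104780.95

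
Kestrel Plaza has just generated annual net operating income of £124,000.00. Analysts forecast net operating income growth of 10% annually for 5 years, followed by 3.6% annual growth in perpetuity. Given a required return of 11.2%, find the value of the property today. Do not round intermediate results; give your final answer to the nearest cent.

D_1 = 136400.00000
D_2 = 150040.00000
D_3 = 165044.00000
D_4 = 181548.40000
D_5 = 199703.24000
Terminal value at year 5: TV = D_5×(1+g_2)/(r−g_2) = 206892.55664/0.076 = 2722270.48211
P_0 = D_1/(1+r)^1 + D_2/(1+r)^2 + D_3/(1+r)^3 + D_4/(1+r)^4 + D_5/(1+r)^5 + TV/(1+r)^5
    = 122661.87050 + 121338.18125 + 120028.77642 + 118733.50185 + 117452.20507 + 1601059.00598 = 2201273.54108

£2201273.54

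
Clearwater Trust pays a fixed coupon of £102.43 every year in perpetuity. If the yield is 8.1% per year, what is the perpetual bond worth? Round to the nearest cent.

Level perpetuity: PV = C / r = £102.43 / 0.081 = £1,264.57

£1264.57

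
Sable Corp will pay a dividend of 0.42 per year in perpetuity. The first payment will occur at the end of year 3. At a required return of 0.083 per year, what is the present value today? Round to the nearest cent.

Value at end of year 2: C / r = 0.42 / 0.083 = 5.0602
Discount to today: PV = 5.0602 / (1 + 0.083)^2 = 5.0602 / 1.172889 = 4.31

4.31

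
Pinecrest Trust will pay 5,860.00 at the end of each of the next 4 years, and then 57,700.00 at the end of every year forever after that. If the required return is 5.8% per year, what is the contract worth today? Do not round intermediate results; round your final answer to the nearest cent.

814370.79

PV of 4-year annuity: 5,860.00 × [1 − (1+0.058)^−4] / 0.058 = 20398.85865
Perpetuity value at year 4: 57,700.00 / 0.058 = 994827.58621
PV of perpetuity: 994827.58621 / (1+0.058)^4 = 793971.93018
Total PV = 20398.85865 + 793971.93018 = 814370.78883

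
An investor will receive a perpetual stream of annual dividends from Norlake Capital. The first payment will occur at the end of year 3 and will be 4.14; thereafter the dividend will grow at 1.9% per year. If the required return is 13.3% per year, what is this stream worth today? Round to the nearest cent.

Value at end of year 2: C₁ / (r − g) = 4.14 / (0.133 − 0.019) = 36.3158
Discount to today: PV = 36.3158 / (1 + 0.133)^2 = 36.3158 / 1.283689 = 28.29

28.29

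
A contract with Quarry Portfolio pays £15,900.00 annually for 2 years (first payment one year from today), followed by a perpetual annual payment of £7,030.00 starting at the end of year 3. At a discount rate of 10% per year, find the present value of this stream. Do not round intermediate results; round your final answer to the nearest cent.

PV of 2-year annuity: £15,900.00 × [1 − (1+0.1)^−2] / 0.1 = 27595.04132
Perpetuity value at year 2: £7,030.00 / 0.1 = 70300.00000
PV of perpetuity: 70300.00000 / (1+0.1)^2 = 58099.17355
Total PV = 27595.04132 + 58099.17355 = 85694.21488

£85694.21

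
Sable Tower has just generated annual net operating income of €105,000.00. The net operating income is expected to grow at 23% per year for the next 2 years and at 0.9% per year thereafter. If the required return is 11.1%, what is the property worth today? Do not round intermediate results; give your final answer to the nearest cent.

D_1 = 129150.00000
D_2 = 158854.50000
Terminal value at year 2: TV = D_2×(1+g_2)/(r−g_2) = 160284.19050/0.102 = 1571413.63235
P_0 = D_1/(1+r)^1 + D_2/(1+r)^2 + TV/(1+r)^2
    = 116246.62466 + 128697.88329 + 1273099.64940 = 1518044.15736

€1518044.16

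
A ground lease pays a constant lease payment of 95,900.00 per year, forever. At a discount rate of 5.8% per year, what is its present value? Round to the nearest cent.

1653448.28

Level perpetuity: PV = C / r = 95,900.00 / 0.058 = 1,653,448.28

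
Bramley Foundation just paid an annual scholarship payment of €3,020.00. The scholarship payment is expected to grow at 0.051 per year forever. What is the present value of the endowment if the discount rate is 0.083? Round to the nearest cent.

D₁ = D₀ × (1 + g) = €3,020.00 × 1.051 = €3,174.0200
Growing perpetuity: P = D₁ / (r − g) = €3,174.0200 / (0.083 − 0.051) = €99,188.13

€99188.13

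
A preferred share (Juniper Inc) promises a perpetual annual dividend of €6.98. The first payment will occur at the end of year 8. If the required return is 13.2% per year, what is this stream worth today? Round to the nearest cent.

Value at end of year 7: C / r = €6.98 / 0.132 = €52.8788
Discount to today: PV = €52.8788 / (1 + 0.132)^7 = €52.8788 / 2.381908 = €22.20

€22.20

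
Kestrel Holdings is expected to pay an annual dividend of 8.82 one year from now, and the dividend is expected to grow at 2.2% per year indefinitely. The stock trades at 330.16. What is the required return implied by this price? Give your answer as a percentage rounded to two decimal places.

4.87%

P = D₁/(r − g) ⇒ r = D₁/P + g = 8.8200/330.16 + 0.022 = 0.026714 + 0.022 = 0.048714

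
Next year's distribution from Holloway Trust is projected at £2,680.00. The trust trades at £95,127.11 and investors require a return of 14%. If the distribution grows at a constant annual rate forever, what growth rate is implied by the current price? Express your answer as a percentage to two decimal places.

11.18%

P = D₁/(r−g) ⇒ g = r − D₁/P = 0.14 − £2,680.00/£95,127.11 = 0.111827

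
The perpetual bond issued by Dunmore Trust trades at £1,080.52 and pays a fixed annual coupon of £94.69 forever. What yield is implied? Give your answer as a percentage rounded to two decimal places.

P = C/r ⇒ r = C/P = £94.69/£1,080.52 = 0.087634

8.76%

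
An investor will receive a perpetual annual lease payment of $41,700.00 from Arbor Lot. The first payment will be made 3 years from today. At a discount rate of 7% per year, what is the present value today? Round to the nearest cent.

Value at end of year 2: C / r = $41,700.00 / 0.07 = $595,714.2857
Discount to today: PV = $595,714.2857 / (1 + 0.07)^2 = $595,714.2857 / 1.144900 = $520,319.93

$520319.93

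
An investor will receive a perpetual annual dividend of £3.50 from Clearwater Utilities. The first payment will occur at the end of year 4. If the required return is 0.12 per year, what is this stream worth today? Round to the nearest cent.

Value at end of year 3: C / r = £3.50 / 0.12 = £29.1667
Discount to today: PV = £29.1667 / (1 + 0.12)^3 = £29.1667 / 1.404928 = £20.76

£20.76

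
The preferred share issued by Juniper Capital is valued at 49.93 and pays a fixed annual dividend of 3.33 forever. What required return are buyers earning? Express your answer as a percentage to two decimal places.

P = C/r ⇒ r = C/P = 3.33/49.93 = 0.066693

6.67%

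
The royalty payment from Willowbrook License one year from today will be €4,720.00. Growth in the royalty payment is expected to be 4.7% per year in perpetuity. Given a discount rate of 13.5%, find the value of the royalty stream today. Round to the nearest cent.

€53636.36

Growing perpetuity: P = D₁ / (r − g) = €4,720.0000 / (0.135 − 0.047) = €53,636.36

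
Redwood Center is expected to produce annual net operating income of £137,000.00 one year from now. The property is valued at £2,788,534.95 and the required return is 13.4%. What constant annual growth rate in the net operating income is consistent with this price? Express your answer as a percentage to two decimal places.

P = D₁/(r−g) ⇒ g = r − D₁/P = 0.134 − £137,000.00/£2,788,534.95 = 0.084870

8.49%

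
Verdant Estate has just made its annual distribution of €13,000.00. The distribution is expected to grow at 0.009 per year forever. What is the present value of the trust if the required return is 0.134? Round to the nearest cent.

D₁ = D₀ × (1 + g) = €13,000.00 × 1.009 = €13,117.0000
Growing perpetuity: P = D₁ / (r − g) = €13,117.0000 / (0.134 − 0.009) = €104,936.00

€104936.00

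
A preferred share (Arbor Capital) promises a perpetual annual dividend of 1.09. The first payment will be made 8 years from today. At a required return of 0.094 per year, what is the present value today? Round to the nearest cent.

Value at end of year 7: C / r = 1.09 / 0.094 = 11.5957
Discount to today: PV = 11.5957 / (1 + 0.094)^7 = 11.5957 / 1.875518 = 6.18

6.18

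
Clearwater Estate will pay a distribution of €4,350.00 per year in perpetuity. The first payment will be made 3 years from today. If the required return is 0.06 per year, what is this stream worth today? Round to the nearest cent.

Value at end of year 2: C / r = €4,350.00 / 0.06 = €72,500.0000
Discount to today: PV = €72,500.0000 / (1 + 0.06)^2 = €72,500.0000 / 1.123600 = €64,524.74

€64524.74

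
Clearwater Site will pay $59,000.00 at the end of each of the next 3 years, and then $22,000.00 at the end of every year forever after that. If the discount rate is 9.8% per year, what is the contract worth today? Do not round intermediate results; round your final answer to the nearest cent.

$316828.27

PV of 3-year annuity: $59,000.00 × [1 − (1+0.098)^−3] / 0.098 = 147242.42946
Perpetuity value at year 3: $22,000.00 / 0.098 = 224489.79592
PV of perpetuity: 224489.79592 / (1+0.098)^3 = 169585.83917
Total PV = 147242.42946 + 169585.83917 = 316828.26863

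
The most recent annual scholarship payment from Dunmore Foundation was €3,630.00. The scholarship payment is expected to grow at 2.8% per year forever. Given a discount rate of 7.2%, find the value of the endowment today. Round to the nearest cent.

€84810.00

D₁ = D₀ × (1 + g) = €3,630.00 × 1.028 = €3,731.6400
Growing perpetuity: P = D₁ / (r − g) = €3,731.6400 / (0.072 − 0.028) = €84,810.00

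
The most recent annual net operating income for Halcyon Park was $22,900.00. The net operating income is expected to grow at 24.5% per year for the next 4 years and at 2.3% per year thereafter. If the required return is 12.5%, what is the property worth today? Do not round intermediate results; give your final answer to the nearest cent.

D_1 = 28510.50000
D_2 = 35495.57250
D_3 = 44191.98776
D_4 = 55019.02476
Terminal value at year 4: TV = D_4×(1+g_2)/(r−g_2) = 56284.46233/0.102 = 551808.45425
P_0 = D_1/(1+r)^1 + D_2/(1+r)^2 + D_3/(1+r)^3 + D_4/(1+r)^4 + TV/(1+r)^4
    = 25342.66667 + 28045.88444 + 31037.44545 + 34348.10630 + 344491.30142 = 463265.40428

$463265.40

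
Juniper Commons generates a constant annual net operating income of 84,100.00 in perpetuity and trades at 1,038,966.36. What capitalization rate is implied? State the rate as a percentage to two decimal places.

8.09%

P = C/r ⇒ r = C/P = 84,100.00/1,038,966.36 = 0.080946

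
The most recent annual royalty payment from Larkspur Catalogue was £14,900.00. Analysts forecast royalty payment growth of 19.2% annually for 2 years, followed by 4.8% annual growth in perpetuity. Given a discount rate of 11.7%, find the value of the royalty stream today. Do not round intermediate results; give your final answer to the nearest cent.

£290586.44

D_1 = 17760.80000
D_2 = 21170.87360
Terminal value at year 2: TV = D_2×(1+g_2)/(r−g_2) = 22187.07553/0.069 = 321551.81932
P_0 = D_1/(1+r)^1 + D_2/(1+r)^2 + TV/(1+r)^2
    = 15900.44763 + 16968.06945 + 257717.92435 = 290586.44143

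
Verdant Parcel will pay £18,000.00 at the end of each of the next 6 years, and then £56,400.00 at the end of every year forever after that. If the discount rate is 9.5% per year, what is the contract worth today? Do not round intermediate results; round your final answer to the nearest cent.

£423962.92

PV of 6-year annuity: £18,000.00 × [1 − (1+0.095)^−6] / 0.095 = 79556.85676
Perpetuity value at year 6: £56,400.00 / 0.095 = 593684.21053
PV of perpetuity: 593684.21053 / (1+0.095)^6 = 344406.05933
Total PV = 79556.85676 + 344406.05933 = 423962.91610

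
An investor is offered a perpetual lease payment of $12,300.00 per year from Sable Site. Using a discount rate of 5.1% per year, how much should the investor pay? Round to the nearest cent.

Level perpetuity: PV = C / r = $12,300.00 / 0.051 = $241,176.47

$241176.47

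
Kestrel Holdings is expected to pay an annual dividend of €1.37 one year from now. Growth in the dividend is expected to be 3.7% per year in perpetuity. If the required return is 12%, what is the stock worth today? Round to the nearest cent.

Growing perpetuity: P = D₁ / (r − g) = €1.3700 / (0.12 − 0.037) = €16.51

€16.51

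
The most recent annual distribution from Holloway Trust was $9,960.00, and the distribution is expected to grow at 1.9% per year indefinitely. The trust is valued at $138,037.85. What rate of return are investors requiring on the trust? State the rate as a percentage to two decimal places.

9.25%

D₁ = $9,960.00 × 1.019 = $10,149.2400
P = D₁/(r − g) ⇒ r = D₁/P + g = $10,149.2400/$138,037.85 + 0.019 = 0.073525 + 0.019 = 0.092525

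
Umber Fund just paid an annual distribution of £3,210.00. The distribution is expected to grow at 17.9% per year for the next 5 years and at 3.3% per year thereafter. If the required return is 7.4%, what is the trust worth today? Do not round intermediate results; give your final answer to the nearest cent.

£150352.30

D_1 = 3784.59000
D_2 = 4462.03161
D_3 = 5260.73527
D_4 = 6202.40688
D_5 = 7312.63771
Terminal value at year 5: TV = D_5×(1+g_2)/(r−g_2) = 7553.95476/0.041 = 184242.79896
P_0 = D_1/(1+r)^1 + D_2/(1+r)^2 + D_3/(1+r)^3 + D_4/(1+r)^4 + D_5/(1+r)^5 + TV/(1+r)^5
    = 3523.82682 + 3868.33502 + 4246.52420 + 4661.68718 + 5117.43872 + 128934.49271 = 150352.30465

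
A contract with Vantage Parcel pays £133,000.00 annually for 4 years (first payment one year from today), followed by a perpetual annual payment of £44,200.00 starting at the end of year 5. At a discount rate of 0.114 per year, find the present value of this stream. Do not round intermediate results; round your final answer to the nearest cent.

PV of 4-year annuity: £133,000.00 × [1 − (1+0.114)^−4] / 0.114 = 409125.87010
Perpetuity value at year 4: £44,200.00 / 0.114 = 387719.29825
PV of perpetuity: 387719.29825 / (1+0.114)^4 = 251754.15946
Total PV = 409125.87010 + 251754.15946 = 660880.02956

£660880.03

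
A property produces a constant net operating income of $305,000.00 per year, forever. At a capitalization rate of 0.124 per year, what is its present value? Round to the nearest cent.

$2459677.42

Level perpetuity: PV = C / r = $305,000.00 / 0.124 = $2,459,677.42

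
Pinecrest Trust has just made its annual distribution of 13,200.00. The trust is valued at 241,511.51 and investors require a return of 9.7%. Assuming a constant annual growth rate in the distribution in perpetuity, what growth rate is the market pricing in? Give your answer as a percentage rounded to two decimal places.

4.01%

P = D₀(1+g)/(r−g) ⇒ P(r−g) = D₀(1+g) ⇒ g(P+D₀) = P·r − D₀
g = (P·r − D₀)/(P + D₀) = (241,511.51×0.097 − 13,200.00) / (241,511.51 + 13,200.00) = 0.040150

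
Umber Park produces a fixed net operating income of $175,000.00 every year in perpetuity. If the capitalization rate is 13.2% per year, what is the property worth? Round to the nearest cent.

Level perpetuity: PV = C / r = $175,000.00 / 0.132 = $1,325,757.58

$1325757.58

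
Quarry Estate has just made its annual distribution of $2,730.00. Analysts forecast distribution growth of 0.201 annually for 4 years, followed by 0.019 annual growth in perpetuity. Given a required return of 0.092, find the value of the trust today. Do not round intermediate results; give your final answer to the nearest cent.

$69687.34

D_1 = 3278.73000
D_2 = 3937.75473
D_3 = 4729.24343
D_4 = 5679.82136
Terminal value at year 4: TV = D_4×(1+g_2)/(r−g_2) = 5787.73797/0.073 = 79284.08173
P_0 = D_1/(1+r)^1 + D_2/(1+r)^2 + D_3/(1+r)^3 + D_4/(1+r)^4 + TV/(1+r)^4
    = 3002.50000 + 3302.20009 + 3631.81530 + 3994.33166 + 55756.49269 = 69687.33975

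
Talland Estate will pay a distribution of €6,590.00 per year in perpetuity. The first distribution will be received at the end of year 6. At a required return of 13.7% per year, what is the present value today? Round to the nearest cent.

€25314.10

Value at end of year 5: C / r = €6,590.00 / 0.137 = €48,102.1898
Discount to today: PV = €48,102.1898 / (1 + 0.137)^5 = €48,102.1898 / 1.900213 = €25,314.10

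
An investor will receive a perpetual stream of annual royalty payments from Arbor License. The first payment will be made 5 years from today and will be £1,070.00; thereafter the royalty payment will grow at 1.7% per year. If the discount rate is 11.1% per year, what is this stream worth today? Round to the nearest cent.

£7471.36

Value at end of year 4: C₁ / (r − g) = £1,070.00 / (0.111 − 0.017) = £11,382.9787
Discount to today: PV = £11,382.9787 / (1 + 0.111)^4 = £11,382.9787 / 1.523548 = £7,471.36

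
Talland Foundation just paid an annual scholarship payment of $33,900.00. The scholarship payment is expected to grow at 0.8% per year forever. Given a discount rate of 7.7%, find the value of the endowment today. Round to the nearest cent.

D₁ = D₀ × (1 + g) = $33,900.00 × 1.008 = $34,171.2000
Growing perpetuity: P = D₁ / (r − g) = $34,171.2000 / (0.077 − 0.008) = $495,234.78

$495234.78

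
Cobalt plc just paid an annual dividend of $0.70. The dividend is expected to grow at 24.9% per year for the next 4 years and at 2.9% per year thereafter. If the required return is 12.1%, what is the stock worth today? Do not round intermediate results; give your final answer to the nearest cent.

D_1 = 0.87430
D_2 = 1.09200
D_3 = 1.36391
D_4 = 1.70352
Terminal value at year 4: TV = D_4×(1+g_2)/(r−g_2) = 1.75292/0.092 = 19.05353
P_0 = D_1/(1+r)^1 + D_2/(1+r)^2 + D_3/(1+r)^3 + D_4/(1+r)^4 + TV/(1+r)^4
    = 0.77993 + 0.86898 + 0.96821 + 1.07876 + 12.06571 = 15.76159

$15.76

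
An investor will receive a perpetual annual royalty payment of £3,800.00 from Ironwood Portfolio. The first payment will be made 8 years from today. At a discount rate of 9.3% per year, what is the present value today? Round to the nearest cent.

£21926.01

Value at end of year 7: C / r = £3,800.00 / 0.093 = £40,860.2151
Discount to today: PV = £40,860.2151 / (1 + 0.093)^7 = £40,860.2151 / 1.863550 = £21,926.01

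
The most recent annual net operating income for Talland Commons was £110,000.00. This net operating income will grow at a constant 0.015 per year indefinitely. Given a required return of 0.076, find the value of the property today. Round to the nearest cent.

£1830327.87

D₁ = D₀ × (1 + g) = £110,000.00 × 1.015 = £111,650.0000
Growing perpetuity: P = D₁ / (r − g) = £111,650.0000 / (0.076 − 0.015) = £1,830,327.87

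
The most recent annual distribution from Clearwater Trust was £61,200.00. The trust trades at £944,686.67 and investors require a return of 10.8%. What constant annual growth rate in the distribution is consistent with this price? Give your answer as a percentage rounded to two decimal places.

4.06%

P = D₀(1+g)/(r−g) ⇒ P(r−g) = D₀(1+g) ⇒ g(P+D₀) = P·r − D₀
g = (P·r − D₀)/(P + D₀) = (£944,686.67×0.108 − £61,200.00) / (£944,686.67 + £61,200.00) = 0.040587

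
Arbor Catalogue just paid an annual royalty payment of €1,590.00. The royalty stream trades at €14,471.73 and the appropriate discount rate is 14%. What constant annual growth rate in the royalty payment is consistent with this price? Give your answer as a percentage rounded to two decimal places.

P = D₀(1+g)/(r−g) ⇒ P(r−g) = D₀(1+g) ⇒ g(P+D₀) = P·r − D₀
g = (P·r − D₀)/(P + D₀) = (€14,471.73×0.14 − €1,590.00) / (€14,471.73 + €1,590.00) = 0.027148

2.71%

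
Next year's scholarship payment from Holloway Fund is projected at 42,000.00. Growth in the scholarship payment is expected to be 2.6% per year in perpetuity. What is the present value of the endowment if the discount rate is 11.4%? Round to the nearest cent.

Growing perpetuity: P = D₁ / (r − g) = 42,000.0000 / (0.114 − 0.026) = 477,272.73

477272.73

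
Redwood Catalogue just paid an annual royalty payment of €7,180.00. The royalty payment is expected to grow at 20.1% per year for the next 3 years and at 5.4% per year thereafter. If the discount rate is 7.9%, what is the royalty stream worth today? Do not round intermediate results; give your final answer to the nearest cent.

€444224.34

D_1 = 8623.18000
D_2 = 10356.43918
D_3 = 12438.08346
Terminal value at year 3: TV = D_3×(1+g_2)/(r−g_2) = 13109.73996/0.025 = 524389.59847
P_0 = D_1/(1+r)^1 + D_2/(1+r)^2 + D_3/(1+r)^3 + TV/(1+r)^3
    = 7991.82576 + 8895.44276 + 9901.22962 + 417435.84080 = 444224.33895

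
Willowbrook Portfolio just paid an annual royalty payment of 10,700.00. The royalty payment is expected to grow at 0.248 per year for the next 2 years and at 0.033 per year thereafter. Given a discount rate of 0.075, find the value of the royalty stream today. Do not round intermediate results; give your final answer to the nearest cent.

D_1 = 13353.60000
D_2 = 16665.29280
Terminal value at year 2: TV = D_2×(1+g_2)/(r−g_2) = 17215.24746/0.042 = 409886.84434
P_0 = D_1/(1+r)^1 + D_2/(1+r)^2 + TV/(1+r)^2
    = 12421.95349 + 14421.02135 + 354688.45373 = 381531.42857

381531.43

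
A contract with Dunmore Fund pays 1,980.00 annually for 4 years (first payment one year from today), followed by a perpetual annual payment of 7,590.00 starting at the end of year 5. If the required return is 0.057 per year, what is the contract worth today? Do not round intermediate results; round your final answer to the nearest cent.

PV of 4-year annuity: 1,980.00 × [1 − (1+0.057)^−4] / 0.057 = 6908.30446
Perpetuity value at year 4: 7,590.00 / 0.057 = 133157.89474
PV of perpetuity: 133157.89474 / (1+0.057)^4 = 106676.06099
Total PV = 6908.30446 + 106676.06099 = 113584.36544

113584.37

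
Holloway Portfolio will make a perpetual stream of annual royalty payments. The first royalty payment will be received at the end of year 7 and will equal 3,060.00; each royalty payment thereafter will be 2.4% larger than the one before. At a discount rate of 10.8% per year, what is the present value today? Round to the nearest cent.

Value at end of year 6: C₁ / (r − g) = 3,060.00 / (0.108 − 0.024) = 36,428.5714
Discount to today: PV = 36,428.5714 / (1 + 0.108)^6 = 36,428.5714 / 1.850285 = 19,688.09

19688.09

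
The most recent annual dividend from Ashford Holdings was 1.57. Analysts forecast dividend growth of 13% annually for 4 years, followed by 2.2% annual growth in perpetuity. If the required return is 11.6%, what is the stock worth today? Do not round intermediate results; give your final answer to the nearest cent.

24.42

D_1 = 1.77410
D_2 = 2.00473
D_3 = 2.26535
D_4 = 2.55984
Terminal value at year 4: TV = D_4×(1+g_2)/(r−g_2) = 2.61616/0.094 = 27.83149
P_0 = D_1/(1+r)^1 + D_2/(1+r)^2 + D_3/(1+r)^3 + D_4/(1+r)^4 + TV/(1+r)^4
    = 1.58970 + 1.60964 + 1.62983 + 1.65028 + 17.94237 = 24.42180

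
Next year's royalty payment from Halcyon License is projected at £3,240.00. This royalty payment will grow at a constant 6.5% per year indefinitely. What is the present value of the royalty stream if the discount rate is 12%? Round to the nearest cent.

£58909.09

Growing perpetuity: P = D₁ / (r − g) = £3,240.0000 / (0.12 − 0.065) = £58,909.09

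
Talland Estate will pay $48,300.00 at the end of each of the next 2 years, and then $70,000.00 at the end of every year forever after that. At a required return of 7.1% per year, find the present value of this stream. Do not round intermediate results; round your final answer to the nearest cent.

PV of 2-year annuity: $48,300.00 × [1 − (1+0.071)^−2] / 0.071 = 87206.38582
Perpetuity value at year 2: $70,000.00 / 0.071 = 985915.49296
PV of perpetuity: 985915.49296 / (1+0.071)^2 = 859529.42655
Total PV = 87206.38582 + 859529.42655 = 946735.81237

$946735.81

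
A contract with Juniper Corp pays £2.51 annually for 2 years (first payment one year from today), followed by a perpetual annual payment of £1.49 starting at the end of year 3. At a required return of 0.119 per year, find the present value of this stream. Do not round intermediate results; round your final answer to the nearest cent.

PV of 2-year annuity: £2.51 × [1 − (1+0.119)^−2] / 0.119 = 4.24761
Perpetuity value at year 2: £1.49 / 0.119 = 12.52101
PV of perpetuity: 12.52101 / (1+0.119)^2 = 9.99952
Total PV = 4.24761 + 9.99952 = 14.24713

£14.25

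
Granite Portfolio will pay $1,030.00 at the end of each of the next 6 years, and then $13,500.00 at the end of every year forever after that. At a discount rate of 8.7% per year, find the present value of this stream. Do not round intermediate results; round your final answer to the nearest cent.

$98729.11

PV of 6-year annuity: $1,030.00 × [1 − (1+0.087)^−6] / 0.087 = 4662.11746
Perpetuity value at year 6: $13,500.00 / 0.087 = 155172.41379
PV of perpetuity: 155172.41379 / (1+0.087)^6 = 94066.99084
Total PV = 4662.11746 + 94066.99084 = 98729.10829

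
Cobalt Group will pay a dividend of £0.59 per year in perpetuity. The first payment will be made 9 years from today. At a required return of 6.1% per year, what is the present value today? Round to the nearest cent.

Value at end of year 8: C / r = £0.59 / 0.061 = £9.6721
Discount to today: PV = £9.6721 / (1 + 0.061)^8 = £9.6721 / 1.605917 = £6.02

£6.02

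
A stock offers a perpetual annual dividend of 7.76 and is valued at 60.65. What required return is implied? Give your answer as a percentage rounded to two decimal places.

P = C/r ⇒ r = C/P = 7.76/60.65 = 0.127947

12.79%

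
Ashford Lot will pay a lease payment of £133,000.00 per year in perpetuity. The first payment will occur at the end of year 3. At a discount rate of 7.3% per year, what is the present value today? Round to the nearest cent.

£1582447.60

Value at end of year 2: C / r = £133,000.00 / 0.073 = £1,821,917.8082
Discount to today: PV = £1,821,917.8082 / (1 + 0.073)^2 = £1,821,917.8082 / 1.151329 = £1,582,447.60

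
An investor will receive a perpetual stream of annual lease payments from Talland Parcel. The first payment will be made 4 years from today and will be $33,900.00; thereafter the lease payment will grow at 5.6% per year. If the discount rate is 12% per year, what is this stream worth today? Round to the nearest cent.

Value at end of year 3: C₁ / (r − g) = $33,900.00 / (0.12 − 0.056) = $529,687.5000
Discount to today: PV = $529,687.5000 / (1 + 0.12)^3 = $529,687.5000 / 1.404928 = $377,021.10

$377021.10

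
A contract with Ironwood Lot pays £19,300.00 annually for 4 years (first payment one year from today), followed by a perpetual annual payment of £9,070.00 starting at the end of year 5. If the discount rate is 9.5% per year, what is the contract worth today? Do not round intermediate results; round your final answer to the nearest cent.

PV of 4-year annuity: £19,300.00 × [1 − (1+0.095)^−4] / 0.095 = 61846.48564
Perpetuity value at year 4: £9,070.00 / 0.095 = 95473.68421
PV of perpetuity: 95473.68421 / (1+0.095)^4 = 66409.04044
Total PV = 61846.48564 + 66409.04044 = 128255.52608

£128255.53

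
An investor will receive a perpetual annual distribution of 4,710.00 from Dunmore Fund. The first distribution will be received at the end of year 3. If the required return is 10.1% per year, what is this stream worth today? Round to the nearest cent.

Value at end of year 2: C / r = 4,710.00 / 0.101 = 46,633.6634
Discount to today: PV = 46,633.6634 / (1 + 0.101)^2 = 46,633.6634 / 1.212201 = 38,470.24

38470.24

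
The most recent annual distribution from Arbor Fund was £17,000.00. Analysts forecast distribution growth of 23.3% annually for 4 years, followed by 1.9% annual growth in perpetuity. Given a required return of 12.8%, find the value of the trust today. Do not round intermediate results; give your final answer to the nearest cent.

D_1 = 20961.00000
D_2 = 25844.91300
D_3 = 31866.77773
D_4 = 39291.73694
Terminal value at year 4: TV = D_4×(1+g_2)/(r−g_2) = 40038.27994/0.109 = 367323.66919
P_0 = D_1/(1+r)^1 + D_2/(1+r)^2 + D_3/(1+r)^3 + D_4/(1+r)^4 + TV/(1+r)^4
    = 18582.44681 + 20312.19585 + 22202.95876 + 24269.72354 + 226888.51636 = 312255.84131

£312255.84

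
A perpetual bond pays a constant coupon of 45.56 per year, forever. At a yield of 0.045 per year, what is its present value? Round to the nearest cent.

1012.44

Level perpetuity: PV = C / r = 45.56 / 0.045 = 1,012.44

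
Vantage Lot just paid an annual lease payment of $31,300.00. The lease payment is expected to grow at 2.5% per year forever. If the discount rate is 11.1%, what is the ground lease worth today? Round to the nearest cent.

$373052.33

D₁ = D₀ × (1 + g) = $31,300.00 × 1.025 = $32,082.5000
Growing perpetuity: P = D₁ / (r − g) = $32,082.5000 / (0.111 − 0.025) = $373,052.33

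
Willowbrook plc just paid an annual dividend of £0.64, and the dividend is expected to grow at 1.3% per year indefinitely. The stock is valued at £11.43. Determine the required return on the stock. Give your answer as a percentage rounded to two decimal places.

6.97%

D₁ = £0.64 × 1.013 = £0.6483
P = D₁/(r − g) ⇒ r = D₁/P + g = £0.6483/£11.43 + 0.013 = 0.056721 + 0.013 = 0.069721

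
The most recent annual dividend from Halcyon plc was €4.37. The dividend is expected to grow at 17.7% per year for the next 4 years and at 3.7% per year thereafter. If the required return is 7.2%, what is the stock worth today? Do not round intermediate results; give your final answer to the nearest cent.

€210.36

D_1 = 5.14349
D_2 = 6.05389
D_3 = 7.12543
D_4 = 8.38663
Terminal value at year 4: TV = D_4×(1+g_2)/(r−g_2) = 8.69693/0.035 = 248.48375
P_0 = D_1/(1+r)^1 + D_2/(1+r)^2 + D_3/(1+r)^3 + D_4/(1+r)^4 + TV/(1+r)^4
    = 4.79803 + 5.26799 + 5.78398 + 6.35050 + 188.15634 = 210.35684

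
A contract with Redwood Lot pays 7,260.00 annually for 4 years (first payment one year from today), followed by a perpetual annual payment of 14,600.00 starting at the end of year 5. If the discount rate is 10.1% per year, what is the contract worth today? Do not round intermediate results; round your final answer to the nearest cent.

PV of 4-year annuity: 7,260.00 × [1 − (1+0.101)^−4] / 0.101 = 22963.49468
Perpetuity value at year 4: 14,600.00 / 0.101 = 144554.45545
PV of perpetuity: 144554.45545 / (1+0.101)^4 = 98374.42482
Total PV = 22963.49468 + 98374.42482 = 121337.91950

121337.92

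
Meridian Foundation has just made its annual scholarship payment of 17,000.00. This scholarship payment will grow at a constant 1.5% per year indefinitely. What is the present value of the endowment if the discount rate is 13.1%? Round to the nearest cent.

148750.00

D₁ = D₀ × (1 + g) = 17,000.00 × 1.015 = 17,255.0000
Growing perpetuity: P = D₁ / (r − g) = 17,255.0000 / (0.131 − 0.015) = 148,750.00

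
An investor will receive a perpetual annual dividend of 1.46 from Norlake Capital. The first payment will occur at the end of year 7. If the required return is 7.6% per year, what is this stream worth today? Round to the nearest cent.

12.38

Value at end of year 6: C / r = 1.46 / 0.076 = 19.2105
Discount to today: PV = 19.2105 / (1 + 0.076)^6 = 19.2105 / 1.551935 = 12.38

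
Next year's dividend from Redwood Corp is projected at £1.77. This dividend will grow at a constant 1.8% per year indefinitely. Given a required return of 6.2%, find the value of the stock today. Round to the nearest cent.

Growing perpetuity: P = D₁ / (r − g) = £1.7700 / (0.062 − 0.018) = £40.23

£40.23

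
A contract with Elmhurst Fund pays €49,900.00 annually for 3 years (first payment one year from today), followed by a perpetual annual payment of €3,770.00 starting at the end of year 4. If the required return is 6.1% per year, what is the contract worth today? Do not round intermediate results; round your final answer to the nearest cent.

PV of 3-year annuity: €49,900.00 × [1 − (1+0.061)^−3] / 0.061 = 133136.89869
Perpetuity value at year 3: €3,770.00 / 0.061 = 61803.27869
PV of perpetuity: 61803.27869 / (1+0.061)^3 = 51744.63925
Total PV = 133136.89869 + 51744.63925 = 184881.53794

€184881.54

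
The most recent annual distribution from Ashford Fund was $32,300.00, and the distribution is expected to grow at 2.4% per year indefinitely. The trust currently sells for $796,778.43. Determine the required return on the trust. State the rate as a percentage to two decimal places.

D₁ = $32,300.00 × 1.024 = $33,075.2000
P = D₁/(r − g) ⇒ r = D₁/P + g = $33,075.2000/$796,778.43 + 0.024 = 0.041511 + 0.024 = 0.065511

6.55%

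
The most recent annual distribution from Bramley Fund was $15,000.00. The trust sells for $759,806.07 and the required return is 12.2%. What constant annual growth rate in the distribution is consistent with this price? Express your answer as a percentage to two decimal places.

P = D₀(1+g)/(r−g) ⇒ P(r−g) = D₀(1+g) ⇒ g(P+D₀) = P·r − D₀
g = (P·r − D₀)/(P + D₀) = ($759,806.07×0.122 − $15,000.00) / ($759,806.07 + $15,000.00) = 0.100278

10.03%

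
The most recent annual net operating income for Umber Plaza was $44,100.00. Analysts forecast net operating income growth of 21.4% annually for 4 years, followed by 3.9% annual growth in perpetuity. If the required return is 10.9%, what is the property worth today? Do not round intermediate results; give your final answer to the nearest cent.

D_1 = 53537.40000
D_2 = 64994.40360
D_3 = 78903.20597
D_4 = 95788.49205
Terminal value at year 4: TV = D_4×(1+g_2)/(r−g_2) = 99524.24324/0.07 = 1421774.90340
P_0 = D_1/(1+r)^1 + D_2/(1+r)^2 + D_3/(1+r)^3 + D_4/(1+r)^4 + TV/(1+r)^4
    = 48275.38323 + 52846.09129 + 57849.55349 + 63326.74296 + 939949.79906 = 1162247.57003

$1162247.57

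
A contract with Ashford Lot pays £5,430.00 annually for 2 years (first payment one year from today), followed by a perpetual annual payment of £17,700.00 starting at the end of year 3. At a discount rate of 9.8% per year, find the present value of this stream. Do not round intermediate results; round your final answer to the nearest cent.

£159259.91

PV of 2-year annuity: £5,430.00 × [1 − (1+0.098)^−2] / 0.098 = 9449.32167
Perpetuity value at year 2: £17,700.00 / 0.098 = 180612.24490
PV of perpetuity: 180612.24490 / (1+0.098)^2 = 149810.58863
Total PV = 9449.32167 + 149810.58863 = 159259.91030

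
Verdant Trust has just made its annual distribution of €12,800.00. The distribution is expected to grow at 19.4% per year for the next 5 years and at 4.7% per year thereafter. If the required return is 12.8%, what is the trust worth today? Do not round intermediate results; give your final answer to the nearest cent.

€296010.61

D_1 = 15283.20000
D_2 = 18248.14080
D_3 = 21788.28012
D_4 = 26015.20646
D_5 = 31062.15651
Terminal value at year 5: TV = D_5×(1+g_2)/(r−g_2) = 32522.07787/0.081 = 401507.13415
P_0 = D_1/(1+r)^1 + D_2/(1+r)^2 + D_3/(1+r)^3 + D_4/(1+r)^4 + D_5/(1+r)^5 + TV/(1+r)^5
    = 13548.93617 + 14341.69307 + 15180.83469 + 16069.07502 + 17009.28685 + 219860.78192 = 296010.60773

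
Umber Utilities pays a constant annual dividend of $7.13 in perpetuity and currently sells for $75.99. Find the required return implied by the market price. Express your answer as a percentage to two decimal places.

P = C/r ⇒ r = C/P = $7.13/$75.99 = 0.093828

9.38%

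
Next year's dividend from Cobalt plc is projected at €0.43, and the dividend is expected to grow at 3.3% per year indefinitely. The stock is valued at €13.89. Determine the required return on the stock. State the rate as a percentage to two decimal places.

P = D₁/(r − g) ⇒ r = D₁/P + g = €0.4300/€13.89 + 0.033 = 0.030958 + 0.033 = 0.063958

6.40%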